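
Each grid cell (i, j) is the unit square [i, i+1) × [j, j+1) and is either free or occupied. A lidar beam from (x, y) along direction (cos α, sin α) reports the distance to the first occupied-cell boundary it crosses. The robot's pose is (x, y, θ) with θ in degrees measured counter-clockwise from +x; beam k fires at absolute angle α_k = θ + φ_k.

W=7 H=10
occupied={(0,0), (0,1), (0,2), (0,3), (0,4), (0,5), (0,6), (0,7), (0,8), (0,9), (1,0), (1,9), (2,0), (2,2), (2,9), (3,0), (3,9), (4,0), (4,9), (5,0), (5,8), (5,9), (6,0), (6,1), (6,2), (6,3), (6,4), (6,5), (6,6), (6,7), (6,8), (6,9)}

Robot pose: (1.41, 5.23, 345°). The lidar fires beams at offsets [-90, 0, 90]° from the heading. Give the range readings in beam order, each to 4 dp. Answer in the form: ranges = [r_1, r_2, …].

ranges = [1.5841, 4.7519, 3.9030]

beam 1: φ=-90°, α=255°
  direction (-0.2588, -0.9659); cell (1,5); t to first gridline: x 1.5841, y 0.2381 (then +3.8637 / +1.0353)
    (1,4) via y @ 0.2381
    (1,3) via y @ 1.2734
    (0,3) via x @ 1.5841  # hit
  → r_1 = 1.5841
beam 2: φ=0°, α=345°
  direction (0.9659, -0.2588); cell (1,5); t to first gridline: x 0.6108, y 0.8887 (then +1.0353 / +3.8637)
    (2,5) via x @ 0.6108
    (2,4) via y @ 0.8887
    (3,4) via x @ 1.6461
    (4,4) via x @ 2.6814
    (5,4) via x @ 3.7166
    (6,4) via x @ 4.7519  # hit
  → r_2 = 4.7519
beam 3: φ=90°, α=75°
  direction (0.2588, 0.9659); cell (1,5); t to first gridline: x 2.2796, y 0.7972 (then +3.8637 / +1.0353)
    (1,6) via y @ 0.7972
    (1,7) via y @ 1.8324
    (2,7) via x @ 2.2796
    (2,8) via y @ 2.8677
    (2,9) via y @ 3.9030  # hit
  → r_3 = 3.9030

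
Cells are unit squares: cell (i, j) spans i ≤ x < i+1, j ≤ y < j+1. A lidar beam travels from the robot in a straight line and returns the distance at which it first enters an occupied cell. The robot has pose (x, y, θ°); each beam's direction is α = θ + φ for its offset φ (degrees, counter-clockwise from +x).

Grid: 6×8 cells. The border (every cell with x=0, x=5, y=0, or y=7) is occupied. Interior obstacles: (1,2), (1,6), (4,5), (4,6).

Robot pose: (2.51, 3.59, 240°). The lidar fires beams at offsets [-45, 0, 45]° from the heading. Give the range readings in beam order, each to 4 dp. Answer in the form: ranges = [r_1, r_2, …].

ranges = [1.5633, 1.0200, 2.6814]

beam 1: φ=-45°, α=195°
  cosα=-0.9659 sinα=-0.2588 | (2,3) | tMaxX 0.5280 tMaxY 2.2796 | tΔX 1.0353 tΔY 3.8637
    t=0.5280 [x] (1,3)
    t=1.5633 [x] (0,3) — stop
  → r_1 = 1.5633
beam 2: φ=0°, α=240°
  cosα=-0.5000 sinα=-0.8660 | (2,3) | tMaxX 1.0200 tMaxY 0.6813 | tΔX 2.0000 tΔY 1.1547
    t=0.6813 [y] (2,2)
    t=1.0200 [x] (1,2) — stop
  → r_2 = 1.0200
beam 3: φ=45°, α=285°
  cosα=0.2588 sinα=-0.9659 | (2,3) | tMaxX 1.8932 tMaxY 0.6108 | tΔX 3.8637 tΔY 1.0353
    t=0.6108 [y] (2,2)
    t=1.6461 [y] (2,1)
    t=1.8932 [x] (3,1)
    t=2.6814 [y] (3,0) — stop
  → r_3 = 2.6814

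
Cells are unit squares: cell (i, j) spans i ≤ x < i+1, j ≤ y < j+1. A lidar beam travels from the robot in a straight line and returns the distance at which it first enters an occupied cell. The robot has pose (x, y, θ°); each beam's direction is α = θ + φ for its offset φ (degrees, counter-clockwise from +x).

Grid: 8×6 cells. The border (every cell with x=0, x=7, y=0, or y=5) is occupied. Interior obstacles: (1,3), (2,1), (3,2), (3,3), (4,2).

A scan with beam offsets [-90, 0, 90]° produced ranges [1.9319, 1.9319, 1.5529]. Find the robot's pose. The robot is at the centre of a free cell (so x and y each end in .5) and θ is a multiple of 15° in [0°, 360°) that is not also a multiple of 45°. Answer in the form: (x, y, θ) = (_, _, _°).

The pose lattice has 19·16 = 304 candidates. Test each by forward raycasting.
  (2.5, 4.5, 240°): beam 1 = 1.0000 ≠ 1.9319 ✗
  (4.5, 3.5, 60°): beam 1 = 2.8868 ≠ 1.9319 ✗
  (1.5, 1.5, 30°): beam 1 = 0.5774 ≠ 1.9319 ✗
  …
  (5.5, 4.5, 255°): r_1=1.9319, r_2=1.9319, r_3=1.5529 — all match ✓
Unique over the lattice → pose = (5.5, 4.5, 255°).

(x, y, θ) = (5.5, 4.5, 255°)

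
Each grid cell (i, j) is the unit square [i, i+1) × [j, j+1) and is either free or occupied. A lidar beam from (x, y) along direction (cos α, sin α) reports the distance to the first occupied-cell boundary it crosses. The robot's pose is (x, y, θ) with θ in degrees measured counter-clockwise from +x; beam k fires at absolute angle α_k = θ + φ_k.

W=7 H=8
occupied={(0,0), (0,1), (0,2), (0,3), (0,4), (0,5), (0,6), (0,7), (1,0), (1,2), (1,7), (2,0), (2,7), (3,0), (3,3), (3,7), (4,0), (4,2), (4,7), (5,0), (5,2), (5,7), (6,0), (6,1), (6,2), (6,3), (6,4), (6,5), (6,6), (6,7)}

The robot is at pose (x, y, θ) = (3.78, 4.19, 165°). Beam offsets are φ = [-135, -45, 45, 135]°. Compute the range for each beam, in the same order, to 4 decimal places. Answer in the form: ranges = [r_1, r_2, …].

beam 1: φ=-135°, α=30°
  d=(0.8660,0.5000)  start (3,4)  tX=0.2540 tY=1.6200  stride 1/|dx|=1.1547 1/|dy|=2.0000
    cross x-line → (4,4), t=0.2540
    cross x-line → (5,4), t=1.4087
    cross y-line → (5,5), t=1.6200
    cross x-line → (6,5), t=2.5634 (wall)
  → r_1 = 2.5634
beam 2: φ=-45°, α=120°
  d=(-0.5000,0.8660)  start (3,4)  tX=1.5600 tY=0.9353  stride 1/|dx|=2.0000 1/|dy|=1.1547
    cross y-line → (3,5), t=0.9353
    cross x-line → (2,5), t=1.5600
    cross y-line → (2,6), t=2.0900
    cross y-line → (2,7), t=3.2447 (wall)
  → r_2 = 3.2447
beam 3: φ=45°, α=210°
  d=(-0.8660,-0.5000)  start (3,4)  tX=0.9007 tY=0.3800  stride 1/|dx|=1.1547 1/|dy|=2.0000
    cross y-line → (3,3), t=0.3800 (wall)
  → r_3 = 0.3800
beam 4: φ=135°, α=300°
  d=(0.5000,-0.8660)  start (3,4)  tX=0.4400 tY=0.2194  stride 1/|dx|=2.0000 1/|dy|=1.1547
    cross y-line → (3,3), t=0.2194 (wall)
  → r_4 = 0.2194

ranges = [2.5634, 3.2447, 0.3800, 0.2194]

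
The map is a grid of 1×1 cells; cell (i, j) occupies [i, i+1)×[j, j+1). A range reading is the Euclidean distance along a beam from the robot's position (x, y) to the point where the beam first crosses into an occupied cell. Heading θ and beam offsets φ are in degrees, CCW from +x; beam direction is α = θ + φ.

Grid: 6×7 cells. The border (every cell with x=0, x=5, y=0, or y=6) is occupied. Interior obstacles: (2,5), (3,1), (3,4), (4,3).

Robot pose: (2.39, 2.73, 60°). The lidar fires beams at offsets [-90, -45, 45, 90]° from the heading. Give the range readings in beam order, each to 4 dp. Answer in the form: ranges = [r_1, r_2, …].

beam 1: φ=-90°, α=330°
  dir = (cos 330°, sin 330°) = (0.8660, -0.5000); from cell (2,2)
  next x-line at t=0.7044, next y-line at t=1.4600; Δt_x=1.1547, Δt_y=2.0000
    x: enter (3,2) at t=0.7044
    y: enter (3,1) at t=1.4600 ← occupied
  → r_1 = 1.4600
beam 2: φ=-45°, α=15°
  dir = (cos 15°, sin 15°) = (0.9659, 0.2588); from cell (2,2)
  next x-line at t=0.6315, next y-line at t=1.0432; Δt_x=1.0353, Δt_y=3.8637
    x: enter (3,2) at t=0.6315
    y: enter (3,3) at t=1.0432
    x: enter (4,3) at t=1.6668 ← occupied
  → r_2 = 1.6668
beam 3: φ=45°, α=105°
  dir = (cos 105°, sin 105°) = (-0.2588, 0.9659); from cell (2,2)
  next x-line at t=1.5068, next y-line at t=0.2795; Δt_x=3.8637, Δt_y=1.0353
    y: enter (2,3) at t=0.2795
    y: enter (2,4) at t=1.3148
    x: enter (1,4) at t=1.5068
    y: enter (1,5) at t=2.3501
    y: enter (1,6) at t=3.3854 ← occupied
  → r_3 = 3.3854
beam 4: φ=90°, α=150°
  dir = (cos 150°, sin 150°) = (-0.8660, 0.5000); from cell (2,2)
  next x-line at t=0.4503, next y-line at t=0.5400; Δt_x=1.1547, Δt_y=2.0000
    x: enter (1,2) at t=0.4503
    y: enter (1,3) at t=0.5400
    x: enter (0,3) at t=1.6050 ← occupied
  → r_4 = 1.6050

ranges = [1.4600, 1.6668, 3.3854, 1.6050]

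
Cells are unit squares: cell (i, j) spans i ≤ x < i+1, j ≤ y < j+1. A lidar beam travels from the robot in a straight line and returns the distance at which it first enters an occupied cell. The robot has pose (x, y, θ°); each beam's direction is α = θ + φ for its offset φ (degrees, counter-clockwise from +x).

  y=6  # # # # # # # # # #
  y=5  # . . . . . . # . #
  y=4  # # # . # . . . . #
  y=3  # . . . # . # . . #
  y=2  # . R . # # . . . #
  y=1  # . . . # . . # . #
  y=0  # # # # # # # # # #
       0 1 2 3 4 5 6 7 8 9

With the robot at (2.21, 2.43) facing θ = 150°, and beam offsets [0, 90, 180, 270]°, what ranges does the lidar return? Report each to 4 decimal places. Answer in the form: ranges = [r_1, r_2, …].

beam 1: φ=0°, α=150°
  direction (-0.8660, 0.5000); cell (2,2); t to first gridline: x 0.2425, y 1.1400 (then +1.1547 / +2.0000)
    (1,2) via x @ 0.2425
    (1,3) via y @ 1.1400
    (0,3) via x @ 1.3972  # hit
  → r_1 = 1.3972
beam 2: φ=90°, α=240°
  direction (-0.5000, -0.8660); cell (2,2); t to first gridline: x 0.4200, y 0.4965 (then +2.0000 / +1.1547)
    (1,2) via x @ 0.4200
    (1,1) via y @ 0.4965
    (1,0) via y @ 1.6512  # hit
  → r_2 = 1.6512
beam 3: φ=180°, α=330°
  direction (0.8660, -0.5000); cell (2,2); t to first gridline: x 0.9122, y 0.8600 (then +1.1547 / +2.0000)
    (2,1) via y @ 0.8600
    (3,1) via x @ 0.9122
    (4,1) via x @ 2.0669  # hit
  → r_3 = 2.0669
beam 4: φ=270°, α=60°
  direction (0.5000, 0.8660); cell (2,2); t to first gridline: x 1.5800, y 0.6582 (then +2.0000 / +1.1547)
    (2,3) via y @ 0.6582
    (3,3) via x @ 1.5800
    (3,4) via y @ 1.8129
    (3,5) via y @ 2.9676
    (4,5) via x @ 3.5800
    (4,6) via y @ 4.1223  # hit
  → r_4 = 4.1223

ranges = [1.3972, 1.6512, 2.0669, 4.1223]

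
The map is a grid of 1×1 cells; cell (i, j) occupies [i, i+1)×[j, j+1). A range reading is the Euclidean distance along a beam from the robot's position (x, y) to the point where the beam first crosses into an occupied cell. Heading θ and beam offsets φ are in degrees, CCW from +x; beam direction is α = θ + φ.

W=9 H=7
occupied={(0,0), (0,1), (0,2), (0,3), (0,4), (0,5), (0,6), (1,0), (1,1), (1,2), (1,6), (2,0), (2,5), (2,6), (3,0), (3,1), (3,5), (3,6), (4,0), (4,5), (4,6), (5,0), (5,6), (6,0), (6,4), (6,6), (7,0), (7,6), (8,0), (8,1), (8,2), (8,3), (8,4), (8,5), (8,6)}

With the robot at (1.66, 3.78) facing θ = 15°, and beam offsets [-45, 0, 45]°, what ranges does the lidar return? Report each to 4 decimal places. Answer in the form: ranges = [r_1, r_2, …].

ranges = [5.5600, 4.4931, 1.4087]

beam 1: φ=-45°, α=330°
  dir = (cos 330°, sin 330°) = (0.8660, -0.5000); from cell (1,3)
  next x-line at t=0.3926, next y-line at t=1.5600; Δt_x=1.1547, Δt_y=2.0000
    x: enter (2,3) at t=0.3926
    x: enter (3,3) at t=1.5473
    y: enter (3,2) at t=1.5600
    x: enter (4,2) at t=2.7020
    y: enter (4,1) at t=3.5600
    x: enter (5,1) at t=3.8567
    x: enter (6,1) at t=5.0114
    y: enter (6,0) at t=5.5600 ← occupied
  → r_1 = 5.5600
beam 2: φ=0°, α=15°
  dir = (cos 15°, sin 15°) = (0.9659, 0.2588); from cell (1,3)
  next x-line at t=0.3520, next y-line at t=0.8500; Δt_x=1.0353, Δt_y=3.8637
    x: enter (2,3) at t=0.3520
    y: enter (2,4) at t=0.8500
    x: enter (3,4) at t=1.3873
    x: enter (4,4) at t=2.4225
    x: enter (5,4) at t=3.4578
    x: enter (6,4) at t=4.4931 ← occupied
  → r_2 = 4.4931
beam 3: φ=45°, α=60°
  dir = (cos 60°, sin 60°) = (0.5000, 0.8660); from cell (1,3)
  next x-line at t=0.6800, next y-line at t=0.2540; Δt_x=2.0000, Δt_y=1.1547
    y: enter (1,4) at t=0.2540
    x: enter (2,4) at t=0.6800
    y: enter (2,5) at t=1.4087 ← occupied
  → r_3 = 1.4087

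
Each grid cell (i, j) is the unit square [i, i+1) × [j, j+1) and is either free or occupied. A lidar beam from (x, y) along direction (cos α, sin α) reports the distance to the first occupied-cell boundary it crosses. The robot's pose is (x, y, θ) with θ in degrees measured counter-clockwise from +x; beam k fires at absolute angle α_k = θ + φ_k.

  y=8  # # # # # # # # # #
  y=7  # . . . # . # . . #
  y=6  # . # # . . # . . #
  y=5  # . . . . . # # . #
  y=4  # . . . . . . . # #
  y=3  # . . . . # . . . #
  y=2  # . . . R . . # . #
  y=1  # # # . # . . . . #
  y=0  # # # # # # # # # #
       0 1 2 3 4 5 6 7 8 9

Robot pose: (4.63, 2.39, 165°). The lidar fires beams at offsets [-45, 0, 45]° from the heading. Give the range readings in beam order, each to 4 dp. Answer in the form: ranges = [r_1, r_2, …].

beam 1: φ=-45°, α=120°
  d=(-0.5000,0.8660)  start (4,2)  tX=1.2600 tY=0.7044  stride 1/|dx|=2.0000 1/|dy|=1.1547
    cross y-line → (4,3), t=0.7044
    cross x-line → (3,3), t=1.2600
    cross y-line → (3,4), t=1.8591
    cross y-line → (3,5), t=3.0138
    cross x-line → (2,5), t=3.2600
    cross y-line → (2,6), t=4.1685 (wall)
  → r_1 = 4.1685
beam 2: φ=0°, α=165°
  d=(-0.9659,0.2588)  start (4,2)  tX=0.6522 tY=2.3569  stride 1/|dx|=1.0353 1/|dy|=3.8637
    cross x-line → (3,2), t=0.6522
    cross x-line → (2,2), t=1.6875
    cross y-line → (2,3), t=2.3569
    cross x-line → (1,3), t=2.7228
    cross x-line → (0,3), t=3.7581 (wall)
  → r_2 = 3.7581
beam 3: φ=45°, α=210°
  d=(-0.8660,-0.5000)  start (4,2)  tX=0.7275 tY=0.7800  stride 1/|dx|=1.1547 1/|dy|=2.0000
    cross x-line → (3,2), t=0.7275
    cross y-line → (3,1), t=0.7800
    cross x-line → (2,1), t=1.8822 (wall)
  → r_3 = 1.8822

ranges = [4.1685, 3.7581, 1.8822]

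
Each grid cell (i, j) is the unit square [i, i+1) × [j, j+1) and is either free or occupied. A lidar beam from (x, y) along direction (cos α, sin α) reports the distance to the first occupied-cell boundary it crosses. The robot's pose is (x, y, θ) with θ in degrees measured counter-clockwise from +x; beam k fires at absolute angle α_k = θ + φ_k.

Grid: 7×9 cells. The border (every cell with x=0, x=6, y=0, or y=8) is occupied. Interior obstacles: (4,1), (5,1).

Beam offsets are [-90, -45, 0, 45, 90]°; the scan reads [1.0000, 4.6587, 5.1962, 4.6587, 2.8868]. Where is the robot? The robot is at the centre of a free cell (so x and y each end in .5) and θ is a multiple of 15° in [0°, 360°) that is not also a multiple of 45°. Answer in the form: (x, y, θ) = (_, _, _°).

(x, y, θ) = (1.5, 5.5, 330°)

Enumerate (i+0.5, j+0.5, θ) over the 33 free cells and 16 admissible headings. For each, cast all 5 beams and compare to the given ranges.
  (1.5, 6.5, 75°): beam 1 = 4.6587 ≠ 1.0000 ✗
  (3.5, 6.5, 240°): beam 1 = 2.8868 ≠ 1.0000 ✗
  (5.5, 3.5, 345°): beam 1 = 1.5529 ≠ 1.0000 ✗
  (2.5, 3.5, 255°): beam 1 = 1.5529 ≠ 1.0000 ✗
  (1.5, 4.5, 150°): beam 1 = 4.0415 ≠ 1.0000 ✗
  …
  (1.5, 5.5, 330°): r_1=1.0000, r_2=4.6587, r_3=5.1962, r_4=4.6587, r_5=2.8868 — all match ✓
Only this pose fits every beam.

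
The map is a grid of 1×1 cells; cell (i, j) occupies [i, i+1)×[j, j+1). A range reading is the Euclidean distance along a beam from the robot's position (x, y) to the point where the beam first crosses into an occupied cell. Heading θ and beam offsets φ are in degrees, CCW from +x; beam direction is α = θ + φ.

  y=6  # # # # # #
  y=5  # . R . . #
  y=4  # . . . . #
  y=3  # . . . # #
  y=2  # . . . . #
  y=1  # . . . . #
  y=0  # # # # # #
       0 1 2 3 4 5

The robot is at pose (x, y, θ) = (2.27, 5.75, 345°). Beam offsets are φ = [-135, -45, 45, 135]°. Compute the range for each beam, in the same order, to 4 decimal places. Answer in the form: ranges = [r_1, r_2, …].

ranges = [1.4665, 5.4600, 0.5000, 0.2887]

beam 1: φ=-135°, α=210°
  direction (-0.8660, -0.5000); cell (2,5); t to first gridline: x 0.3118, y 1.5000 (then +1.1547 / +2.0000)
    (1,5) via x @ 0.3118
    (0,5) via x @ 1.4665  # hit
  → r_1 = 1.4665
beam 2: φ=-45°, α=300°
  direction (0.5000, -0.8660); cell (2,5); t to first gridline: x 1.4600, y 0.8660 (then +2.0000 / +1.1547)
    (2,4) via y @ 0.8660
    (3,4) via x @ 1.4600
    (3,3) via y @ 2.0207
    (3,2) via y @ 3.1754
    (4,2) via x @ 3.4600
    (4,1) via y @ 4.3301
    (5,1) via x @ 5.4600  # hit
  → r_2 = 5.4600
beam 3: φ=45°, α=30°
  direction (0.8660, 0.5000); cell (2,5); t to first gridline: x 0.8429, y 0.5000 (then +1.1547 / +2.0000)
    (2,6) via y @ 0.5000  # hit
  → r_3 = 0.5000
beam 4: φ=135°, α=120°
  direction (-0.5000, 0.8660); cell (2,5); t to first gridline: x 0.5400, y 0.2887 (then +2.0000 / +1.1547)
    (2,6) via y @ 0.2887  # hit
  → r_4 = 0.2887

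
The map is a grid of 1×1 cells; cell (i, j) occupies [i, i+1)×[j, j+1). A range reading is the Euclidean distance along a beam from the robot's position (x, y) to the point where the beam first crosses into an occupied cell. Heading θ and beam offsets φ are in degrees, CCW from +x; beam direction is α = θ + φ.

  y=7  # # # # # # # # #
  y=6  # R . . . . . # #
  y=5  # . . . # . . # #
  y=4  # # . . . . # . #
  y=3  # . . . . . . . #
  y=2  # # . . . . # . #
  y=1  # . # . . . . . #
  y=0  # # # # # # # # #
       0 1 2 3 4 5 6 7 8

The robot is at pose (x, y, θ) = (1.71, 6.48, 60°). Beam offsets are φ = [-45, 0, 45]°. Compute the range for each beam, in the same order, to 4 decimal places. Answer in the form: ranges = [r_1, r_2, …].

ranges = [2.0091, 0.6004, 0.5383]

beam 1: φ=-45°, α=15°
  dir = (cos 15°, sin 15°) = (0.9659, 0.2588); from cell (1,6)
  next x-line at t=0.3002, next y-line at t=2.0091; Δt_x=1.0353, Δt_y=3.8637
    x: enter (2,6) at t=0.3002
    x: enter (3,6) at t=1.3355
    y: enter (3,7) at t=2.0091 ← occupied
  → r_1 = 2.0091
beam 2: φ=0°, α=60°
  dir = (cos 60°, sin 60°) = (0.5000, 0.8660); from cell (1,6)
  next x-line at t=0.5800, next y-line at t=0.6004; Δt_x=2.0000, Δt_y=1.1547
    x: enter (2,6) at t=0.5800
    y: enter (2,7) at t=0.6004 ← occupied
  → r_2 = 0.6004
beam 3: φ=45°, α=105°
  dir = (cos 105°, sin 105°) = (-0.2588, 0.9659); from cell (1,6)
  next x-line at t=2.7432, next y-line at t=0.5383; Δt_x=3.8637, Δt_y=1.0353
    y: enter (1,7) at t=0.5383 ← occupied
  → r_3 = 0.5383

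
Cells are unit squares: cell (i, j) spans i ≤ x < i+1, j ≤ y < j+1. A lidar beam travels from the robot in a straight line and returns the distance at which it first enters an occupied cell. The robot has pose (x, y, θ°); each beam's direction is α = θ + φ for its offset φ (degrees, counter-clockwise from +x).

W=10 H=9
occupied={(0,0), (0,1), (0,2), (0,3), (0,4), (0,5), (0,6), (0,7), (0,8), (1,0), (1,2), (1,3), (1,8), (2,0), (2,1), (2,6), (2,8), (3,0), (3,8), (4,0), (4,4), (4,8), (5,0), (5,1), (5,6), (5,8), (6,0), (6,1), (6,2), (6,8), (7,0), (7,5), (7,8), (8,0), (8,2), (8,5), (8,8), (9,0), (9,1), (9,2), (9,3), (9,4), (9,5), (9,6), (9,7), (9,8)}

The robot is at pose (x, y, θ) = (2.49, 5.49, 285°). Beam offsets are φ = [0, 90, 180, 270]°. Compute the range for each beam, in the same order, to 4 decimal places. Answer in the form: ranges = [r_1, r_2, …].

beam 1: φ=0°, α=285°
  cosα=0.2588 sinα=-0.9659 | (2,5) | tMaxX 1.9705 tMaxY 0.5073 | tΔX 3.8637 tΔY 1.0353
    t=0.5073 [y] (2,4)
    t=1.5426 [y] (2,3)
    t=1.9705 [x] (3,3)
    t=2.5778 [y] (3,2)
    t=3.6131 [y] (3,1)
    t=4.6484 [y] (3,0) — stop
  → r_1 = 4.6484
beam 2: φ=90°, α=15°
  cosα=0.9659 sinα=0.2588 | (2,5) | tMaxX 0.5280 tMaxY 1.9705 | tΔX 1.0353 tΔY 3.8637
    t=0.5280 [x] (3,5)
    t=1.5633 [x] (4,5)
    t=1.9705 [y] (4,6)
    t=2.5985 [x] (5,6) — stop
  → r_2 = 2.5985
beam 3: φ=180°, α=105°
  cosα=-0.2588 sinα=0.9659 | (2,5) | tMaxX 1.8932 tMaxY 0.5280 | tΔX 3.8637 tΔY 1.0353
    t=0.5280 [y] (2,6) — stop
  → r_3 = 0.5280
beam 4: φ=270°, α=195°
  cosα=-0.9659 sinα=-0.2588 | (2,5) | tMaxX 0.5073 tMaxY 1.8932 | tΔX 1.0353 tΔY 3.8637
    t=0.5073 [x] (1,5)
    t=1.5426 [x] (0,5) — stop
  → r_4 = 1.5426

ranges = [4.6484, 2.5985, 0.5280, 1.5426]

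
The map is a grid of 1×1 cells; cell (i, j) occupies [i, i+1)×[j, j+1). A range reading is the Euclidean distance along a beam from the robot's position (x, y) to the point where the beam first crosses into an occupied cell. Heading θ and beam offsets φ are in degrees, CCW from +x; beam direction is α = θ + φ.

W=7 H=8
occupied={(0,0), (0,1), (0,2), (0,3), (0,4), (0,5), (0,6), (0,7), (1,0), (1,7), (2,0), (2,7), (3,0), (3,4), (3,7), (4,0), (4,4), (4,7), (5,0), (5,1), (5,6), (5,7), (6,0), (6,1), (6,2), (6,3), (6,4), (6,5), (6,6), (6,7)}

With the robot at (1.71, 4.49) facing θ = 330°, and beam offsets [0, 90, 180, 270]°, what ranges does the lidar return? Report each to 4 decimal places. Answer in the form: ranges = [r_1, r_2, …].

beam 1: φ=0°, α=330°
  cosα=0.8660 sinα=-0.5000 | (1,4) | tMaxX 0.3349 tMaxY 0.9800 | tΔX 1.1547 tΔY 2.0000
    t=0.3349 [x] (2,4)
    t=0.9800 [y] (2,3)
    t=1.4896 [x] (3,3)
    t=2.6443 [x] (4,3)
    t=2.9800 [y] (4,2)
    t=3.7990 [x] (5,2)
    t=4.9537 [x] (6,2) — stop
  → r_1 = 4.9537
beam 2: φ=90°, α=60°
  cosα=0.5000 sinα=0.8660 | (1,4) | tMaxX 0.5800 tMaxY 0.5889 | tΔX 2.0000 tΔY 1.1547
    t=0.5800 [x] (2,4)
    t=0.5889 [y] (2,5)
    t=1.7436 [y] (2,6)
    t=2.5800 [x] (3,6)
    t=2.8983 [y] (3,7) — stop
  → r_2 = 2.8983
beam 3: φ=180°, α=150°
  cosα=-0.8660 sinα=0.5000 | (1,4) | tMaxX 0.8198 tMaxY 1.0200 | tΔX 1.1547 tΔY 2.0000
    t=0.8198 [x] (0,4) — stop
  → r_3 = 0.8198
beam 4: φ=270°, α=240°
  cosα=-0.5000 sinα=-0.8660 | (1,4) | tMaxX 1.4200 tMaxY 0.5658 | tΔX 2.0000 tΔY 1.1547
    t=0.5658 [y] (1,3)
    t=1.4200 [x] (0,3) — stop
  → r_4 = 1.4200

ranges = [4.9537, 2.8983, 0.8198, 1.4200]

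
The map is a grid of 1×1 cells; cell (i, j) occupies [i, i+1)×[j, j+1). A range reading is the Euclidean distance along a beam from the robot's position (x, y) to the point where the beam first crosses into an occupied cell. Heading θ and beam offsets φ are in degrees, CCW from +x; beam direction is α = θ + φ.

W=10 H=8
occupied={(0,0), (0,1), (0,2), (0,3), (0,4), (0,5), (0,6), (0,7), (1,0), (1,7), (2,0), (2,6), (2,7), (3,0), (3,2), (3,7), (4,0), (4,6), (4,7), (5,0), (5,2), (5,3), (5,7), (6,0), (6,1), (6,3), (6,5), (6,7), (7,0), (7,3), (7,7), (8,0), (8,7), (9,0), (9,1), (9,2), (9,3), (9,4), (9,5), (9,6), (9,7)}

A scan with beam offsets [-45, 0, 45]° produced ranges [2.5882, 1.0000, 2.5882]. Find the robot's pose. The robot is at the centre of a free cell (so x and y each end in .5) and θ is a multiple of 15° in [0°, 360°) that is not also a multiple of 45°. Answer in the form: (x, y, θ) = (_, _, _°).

Enumerate (i+0.5, j+0.5, θ) over the 39 free cells and 16 admissible headings. For each, cast all 3 beams and compare to the given ranges.
  (8.5, 3.5, 105°): beam 1 = 1.0000 ≠ 2.5882 ✗
  (5.5, 6.5, 30°): beam 1 = 3.6235 ≠ 2.5882 ✗
  (3.5, 4.5, 345°): beam 1 = 4.0415 ≠ 2.5882 ✗
  …
  (2.5, 3.5, 300°): r_1=2.5882, r_2=1.0000, r_3=2.5882 — all match ✓
No second candidate reproduces the full scan.

(x, y, θ) = (2.5, 3.5, 300°)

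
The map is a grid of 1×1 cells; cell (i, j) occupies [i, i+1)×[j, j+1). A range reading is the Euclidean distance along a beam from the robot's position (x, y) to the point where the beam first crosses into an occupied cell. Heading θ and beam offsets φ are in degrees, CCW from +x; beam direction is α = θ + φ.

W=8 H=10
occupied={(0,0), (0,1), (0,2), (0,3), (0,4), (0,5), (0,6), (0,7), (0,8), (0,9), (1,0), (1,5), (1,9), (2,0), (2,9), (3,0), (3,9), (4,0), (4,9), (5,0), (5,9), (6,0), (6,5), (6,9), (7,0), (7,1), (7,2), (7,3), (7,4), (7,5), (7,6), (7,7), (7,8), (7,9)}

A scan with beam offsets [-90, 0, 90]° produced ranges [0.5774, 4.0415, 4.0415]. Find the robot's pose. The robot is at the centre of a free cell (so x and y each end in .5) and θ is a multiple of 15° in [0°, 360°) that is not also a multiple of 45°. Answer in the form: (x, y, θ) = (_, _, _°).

Candidates: 46 free-cell centres × 16 headings = 736 poses. Raycast each; keep the one whose scan matches to 4 dp.
  (2.5, 5.5, 285°): beam 1 = 0.5176 ≠ 0.5774 ✗
  (4.5, 1.5, 345°): beam 1 = 0.5176 ≠ 0.5774 ✗
  (5.5, 7.5, 30°): beam 1 = 1.7321 ≠ 0.5774 ✗
  …
  (3.5, 1.5, 30°): r_1=0.5774, r_2=4.0415, r_3=4.0415 — all match ✓
Unique over the lattice → pose = (3.5, 1.5, 30°).

(x, y, θ) = (3.5, 1.5, 30°)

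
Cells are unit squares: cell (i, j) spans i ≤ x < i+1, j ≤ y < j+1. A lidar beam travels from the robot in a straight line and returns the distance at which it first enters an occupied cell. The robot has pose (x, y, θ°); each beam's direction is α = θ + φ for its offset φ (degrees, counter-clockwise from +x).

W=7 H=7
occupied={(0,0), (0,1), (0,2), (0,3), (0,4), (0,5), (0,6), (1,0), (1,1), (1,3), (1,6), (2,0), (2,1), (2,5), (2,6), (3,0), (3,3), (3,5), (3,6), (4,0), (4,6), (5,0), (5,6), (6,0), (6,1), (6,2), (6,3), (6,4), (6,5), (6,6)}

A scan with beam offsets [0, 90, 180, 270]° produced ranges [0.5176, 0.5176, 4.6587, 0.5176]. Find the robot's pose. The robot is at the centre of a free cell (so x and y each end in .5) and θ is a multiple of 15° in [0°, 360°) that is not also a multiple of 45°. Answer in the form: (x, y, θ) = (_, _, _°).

Candidates: 19 free-cell centres × 16 headings = 304 poses. Raycast each; keep the one whose scan matches to 4 dp.
  (1.5, 2.5, 150°): beam 1 = 0.5774 ≠ 0.5176 ✗
  (2.5, 3.5, 105°): beam 1 = 1.5529 ≠ 0.5176 ✗
  (4.5, 2.5, 165°): beam 1 = 2.5882 ≠ 0.5176 ✗
  (5.5, 2.5, 285°): beam 1 = 1.5529 ≠ 0.5176 ✗
  (1.5, 2.5, 195°): beam 3 = 1.9319 ≠ 4.6587 ✗
  …
  (1.5, 2.5, 165°): r_1=0.5176, r_2=0.5176, r_3=4.6587, r_4=0.5176 — all match ✓
No second candidate reproduces the full scan.

(x, y, θ) = (1.5, 2.5, 165°)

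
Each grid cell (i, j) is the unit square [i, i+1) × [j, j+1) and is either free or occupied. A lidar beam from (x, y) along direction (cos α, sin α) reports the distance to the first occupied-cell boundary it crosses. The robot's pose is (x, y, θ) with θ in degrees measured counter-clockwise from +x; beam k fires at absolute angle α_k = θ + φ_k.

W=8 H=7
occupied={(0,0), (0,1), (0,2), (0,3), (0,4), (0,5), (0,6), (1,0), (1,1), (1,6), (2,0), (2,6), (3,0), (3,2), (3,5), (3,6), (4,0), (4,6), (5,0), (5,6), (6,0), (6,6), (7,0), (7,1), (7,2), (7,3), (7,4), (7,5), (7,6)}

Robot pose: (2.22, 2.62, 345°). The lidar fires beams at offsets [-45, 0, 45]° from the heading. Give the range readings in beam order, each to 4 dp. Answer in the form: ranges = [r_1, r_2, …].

beam 1: φ=-45°, α=300°
  direction (0.5000, -0.8660); cell (2,2); t to first gridline: x 1.5600, y 0.7159 (then +2.0000 / +1.1547)
    (2,1) via y @ 0.7159
    (3,1) via x @ 1.5600
    (3,0) via y @ 1.8706  # hit
  → r_1 = 1.8706
beam 2: φ=0°, α=345°
  direction (0.9659, -0.2588); cell (2,2); t to first gridline: x 0.8075, y 2.3955 (then +1.0353 / +3.8637)
    (3,2) via x @ 0.8075  # hit
  → r_2 = 0.8075
beam 3: φ=45°, α=30°
  direction (0.8660, 0.5000); cell (2,2); t to first gridline: x 0.9007, y 0.7600 (then +1.1547 / +2.0000)
    (2,3) via y @ 0.7600
    (3,3) via x @ 0.9007
    (4,3) via x @ 2.0554
    (4,4) via y @ 2.7600
    (5,4) via x @ 3.2101
    (6,4) via x @ 4.3648
    (6,5) via y @ 4.7600
    (7,5) via x @ 5.5195  # hit
  → r_3 = 5.5195

ranges = [1.8706, 0.8075, 5.5195]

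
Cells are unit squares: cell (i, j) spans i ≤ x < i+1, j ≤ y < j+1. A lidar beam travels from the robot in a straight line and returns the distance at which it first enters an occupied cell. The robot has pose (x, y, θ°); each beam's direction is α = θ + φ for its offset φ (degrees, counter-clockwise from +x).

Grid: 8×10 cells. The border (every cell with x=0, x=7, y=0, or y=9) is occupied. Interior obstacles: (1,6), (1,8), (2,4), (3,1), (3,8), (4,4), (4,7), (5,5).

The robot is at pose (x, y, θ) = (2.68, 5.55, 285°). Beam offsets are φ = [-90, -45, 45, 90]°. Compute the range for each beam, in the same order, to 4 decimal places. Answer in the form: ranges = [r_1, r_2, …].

beam 1: φ=-90°, α=195°
  direction (-0.9659, -0.2588); cell (2,5); t to first gridline: x 0.7040, y 2.1250 (then +1.0353 / +3.8637)
    (1,5) via x @ 0.7040
    (0,5) via x @ 1.7393  # hit
  → r_1 = 1.7393
beam 2: φ=-45°, α=240°
  direction (-0.5000, -0.8660); cell (2,5); t to first gridline: x 1.3600, y 0.6351 (then +2.0000 / +1.1547)
    (2,4) via y @ 0.6351  # hit
  → r_2 = 0.6351
beam 3: φ=45°, α=330°
  direction (0.8660, -0.5000); cell (2,5); t to first gridline: x 0.3695, y 1.1000 (then +1.1547 / +2.0000)
    (3,5) via x @ 0.3695
    (3,4) via y @ 1.1000
    (4,4) via x @ 1.5242  # hit
  → r_3 = 1.5242
beam 4: φ=90°, α=15°
  direction (0.9659, 0.2588); cell (2,5); t to first gridline: x 0.3313, y 1.7387 (then +1.0353 / +3.8637)
    (3,5) via x @ 0.3313
    (4,5) via x @ 1.3666
    (4,6) via y @ 1.7387
    (5,6) via x @ 2.4018
    (6,6) via x @ 3.4371
    (7,6) via x @ 4.4724  # hit
  → r_4 = 4.4724

ranges = [1.7393, 0.6351, 1.5242, 4.4724]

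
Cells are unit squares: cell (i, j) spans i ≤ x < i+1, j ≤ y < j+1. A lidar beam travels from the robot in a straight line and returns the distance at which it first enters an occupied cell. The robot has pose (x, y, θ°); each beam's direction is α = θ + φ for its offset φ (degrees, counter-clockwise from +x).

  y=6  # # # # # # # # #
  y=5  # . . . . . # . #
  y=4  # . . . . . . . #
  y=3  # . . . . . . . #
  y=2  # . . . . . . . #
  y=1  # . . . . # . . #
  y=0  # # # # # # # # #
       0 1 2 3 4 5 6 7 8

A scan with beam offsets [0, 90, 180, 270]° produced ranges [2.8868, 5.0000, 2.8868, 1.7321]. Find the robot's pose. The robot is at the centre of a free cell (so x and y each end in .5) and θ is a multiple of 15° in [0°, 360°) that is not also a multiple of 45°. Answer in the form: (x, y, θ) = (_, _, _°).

(x, y, θ) = (6.5, 3.5, 120°)

Enumerate (i+0.5, j+0.5, θ) over the 33 free cells and 16 admissible headings. For each, cast all 4 beams and compare to the given ranges.
  (7.5, 1.5, 105°): beam 1 = 3.6235 ≠ 2.8868 ✗
  (4.5, 3.5, 60°): beam 2 = 4.0415 ≠ 5.0000 ✗
  (1.5, 5.5, 165°): beam 1 = 0.5176 ≠ 2.8868 ✗
  (1.5, 3.5, 105°): beam 1 = 1.9319 ≠ 2.8868 ✗
  …
  (6.5, 3.5, 120°): r_1=2.8868, r_2=5.0000, r_3=2.8868, r_4=1.7321 — all match ✓
Unique over the lattice → pose = (6.5, 3.5, 120°).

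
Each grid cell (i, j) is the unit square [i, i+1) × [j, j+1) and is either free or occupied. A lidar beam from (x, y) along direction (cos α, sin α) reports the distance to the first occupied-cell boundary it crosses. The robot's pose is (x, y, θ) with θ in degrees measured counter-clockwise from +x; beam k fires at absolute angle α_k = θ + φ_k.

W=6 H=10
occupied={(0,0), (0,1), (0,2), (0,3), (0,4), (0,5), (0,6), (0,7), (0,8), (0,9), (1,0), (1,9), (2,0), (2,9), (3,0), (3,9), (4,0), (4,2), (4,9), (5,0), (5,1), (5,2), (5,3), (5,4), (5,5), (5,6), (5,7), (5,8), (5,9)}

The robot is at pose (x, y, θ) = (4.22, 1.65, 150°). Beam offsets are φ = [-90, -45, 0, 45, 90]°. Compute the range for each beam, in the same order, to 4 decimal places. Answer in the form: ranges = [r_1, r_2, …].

beam 1: φ=-90°, α=60°
  d=(0.5000,0.8660)  start (4,1)  tX=1.5600 tY=0.4041  stride 1/|dx|=2.0000 1/|dy|=1.1547
    cross y-line → (4,2), t=0.4041 (wall)
  → r_1 = 0.4041
beam 2: φ=-45°, α=105°
  d=(-0.2588,0.9659)  start (4,1)  tX=0.8500 tY=0.3623  stride 1/|dx|=3.8637 1/|dy|=1.0353
    cross y-line → (4,2), t=0.3623 (wall)
  → r_2 = 0.3623
beam 3: φ=0°, α=150°
  d=(-0.8660,0.5000)  start (4,1)  tX=0.2540 tY=0.7000  stride 1/|dx|=1.1547 1/|dy|=2.0000
    cross x-line → (3,1), t=0.2540
    cross y-line → (3,2), t=0.7000
    cross x-line → (2,2), t=1.4087
    cross x-line → (1,2), t=2.5634
    cross y-line → (1,3), t=2.7000
    cross x-line → (0,3), t=3.7181 (wall)
  → r_3 = 3.7181
beam 4: φ=45°, α=195°
  d=(-0.9659,-0.2588)  start (4,1)  tX=0.2278 tY=2.5114  stride 1/|dx|=1.0353 1/|dy|=3.8637
    cross x-line → (3,1), t=0.2278
    cross x-line → (2,1), t=1.2630
    cross x-line → (1,1), t=2.2983
    cross y-line → (1,0), t=2.5114 (wall)
  → r_4 = 2.5114
beam 5: φ=90°, α=240°
  d=(-0.5000,-0.8660)  start (4,1)  tX=0.4400 tY=0.7506  stride 1/|dx|=2.0000 1/|dy|=1.1547
    cross x-line → (3,1), t=0.4400
    cross y-line → (3,0), t=0.7506 (wall)
  → r_5 = 0.7506

ranges = [0.4041, 0.3623, 3.7181, 2.5114, 0.7506]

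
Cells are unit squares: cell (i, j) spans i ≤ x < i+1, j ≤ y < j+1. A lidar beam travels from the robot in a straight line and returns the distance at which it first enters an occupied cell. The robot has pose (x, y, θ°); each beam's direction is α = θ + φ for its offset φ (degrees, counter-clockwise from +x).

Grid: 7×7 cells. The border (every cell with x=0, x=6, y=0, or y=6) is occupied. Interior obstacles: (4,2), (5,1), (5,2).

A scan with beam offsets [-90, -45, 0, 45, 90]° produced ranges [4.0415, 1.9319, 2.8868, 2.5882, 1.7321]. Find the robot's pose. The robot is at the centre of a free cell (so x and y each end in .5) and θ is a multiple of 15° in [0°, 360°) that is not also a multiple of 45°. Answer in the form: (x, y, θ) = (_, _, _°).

The pose lattice has 22·16 = 352 candidates. Test each by forward raycasting.
  (3.5, 2.5, 330°): beam 1 = 1.7321 ≠ 4.0415 ✗
  (2.5, 1.5, 120°): beam 1 = 1.7321 ≠ 4.0415 ✗
  (3.5, 1.5, 300°): beam 1 = 1.0000 ≠ 4.0415 ✗
  (3.5, 1.5, 150°): beam 1 = 1.0000 ≠ 4.0415 ✗
  …
  (3.5, 4.5, 330°): r_1=4.0415, r_2=1.9319, r_3=2.8868, r_4=2.5882, r_5=1.7321 — all match ✓
No second candidate reproduces the full scan.

(x, y, θ) = (3.5, 4.5, 330°)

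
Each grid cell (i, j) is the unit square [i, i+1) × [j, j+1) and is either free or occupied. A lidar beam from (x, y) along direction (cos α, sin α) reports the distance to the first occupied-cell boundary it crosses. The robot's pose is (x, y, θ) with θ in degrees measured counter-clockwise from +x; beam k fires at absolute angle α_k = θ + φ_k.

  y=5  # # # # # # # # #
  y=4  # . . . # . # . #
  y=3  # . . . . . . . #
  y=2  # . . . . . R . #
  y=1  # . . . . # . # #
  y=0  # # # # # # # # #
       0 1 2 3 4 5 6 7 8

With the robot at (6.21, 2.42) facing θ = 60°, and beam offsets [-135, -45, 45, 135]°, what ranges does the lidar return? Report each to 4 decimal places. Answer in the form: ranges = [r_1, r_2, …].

beam 1: φ=-135°, α=285°
  d=(0.2588,-0.9659)  start (6,2)  tX=3.0523 tY=0.4348  stride 1/|dx|=3.8637 1/|dy|=1.0353
    cross y-line → (6,1), t=0.4348
    cross y-line → (6,0), t=1.4701 (wall)
  → r_1 = 1.4701
beam 2: φ=-45°, α=15°
  d=(0.9659,0.2588)  start (6,2)  tX=0.8179 tY=2.2409  stride 1/|dx|=1.0353 1/|dy|=3.8637
    cross x-line → (7,2), t=0.8179
    cross x-line → (8,2), t=1.8531 (wall)
  → r_2 = 1.8531
beam 3: φ=45°, α=105°
  d=(-0.2588,0.9659)  start (6,2)  tX=0.8114 tY=0.6005  stride 1/|dx|=3.8637 1/|dy|=1.0353
    cross y-line → (6,3), t=0.6005
    cross x-line → (5,3), t=0.8114
    cross y-line → (5,4), t=1.6357
    cross y-line → (5,5), t=2.6710 (wall)
  → r_3 = 2.6710
beam 4: φ=135°, α=195°
  d=(-0.9659,-0.2588)  start (6,2)  tX=0.2174 tY=1.6228  stride 1/|dx|=1.0353 1/|dy|=3.8637
    cross x-line → (5,2), t=0.2174
    cross x-line → (4,2), t=1.2527
    cross y-line → (4,1), t=1.6228
    cross x-line → (3,1), t=2.2880
    cross x-line → (2,1), t=3.3232
    cross x-line → (1,1), t=4.3585
    cross x-line → (0,1), t=5.3938 (wall)
  → r_4 = 5.3938

ranges = [1.4701, 1.8531, 2.6710, 5.3938]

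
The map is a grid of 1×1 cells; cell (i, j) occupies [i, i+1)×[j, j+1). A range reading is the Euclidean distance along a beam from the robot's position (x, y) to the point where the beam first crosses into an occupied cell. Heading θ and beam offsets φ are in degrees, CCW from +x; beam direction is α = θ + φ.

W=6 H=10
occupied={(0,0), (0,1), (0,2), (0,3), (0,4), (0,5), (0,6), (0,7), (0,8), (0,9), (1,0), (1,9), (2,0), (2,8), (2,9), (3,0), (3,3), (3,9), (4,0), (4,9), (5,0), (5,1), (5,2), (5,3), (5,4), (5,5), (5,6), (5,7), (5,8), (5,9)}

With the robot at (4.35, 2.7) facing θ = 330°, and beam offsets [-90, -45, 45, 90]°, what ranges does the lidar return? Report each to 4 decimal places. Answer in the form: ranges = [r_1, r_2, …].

ranges = [1.9630, 1.7600, 0.6729, 1.3000]

beam 1: φ=-90°, α=240°
  d=(-0.5000,-0.8660)  start (4,2)  tX=0.7000 tY=0.8083  stride 1/|dx|=2.0000 1/|dy|=1.1547
    cross x-line → (3,2), t=0.7000
    cross y-line → (3,1), t=0.8083
    cross y-line → (3,0), t=1.9630 (wall)
  → r_1 = 1.9630
beam 2: φ=-45°, α=285°
  d=(0.2588,-0.9659)  start (4,2)  tX=2.5114 tY=0.7247  stride 1/|dx|=3.8637 1/|dy|=1.0353
    cross y-line → (4,1), t=0.7247
    cross y-line → (4,0), t=1.7600 (wall)
  → r_2 = 1.7600
beam 3: φ=45°, α=15°
  d=(0.9659,0.2588)  start (4,2)  tX=0.6729 tY=1.1591  stride 1/|dx|=1.0353 1/|dy|=3.8637
    cross x-line → (5,2), t=0.6729 (wall)
  → r_3 = 0.6729
beam 4: φ=90°, α=60°
  d=(0.5000,0.8660)  start (4,2)  tX=1.3000 tY=0.3464  stride 1/|dx|=2.0000 1/|dy|=1.1547
    cross y-line → (4,3), t=0.3464
    cross x-line → (5,3), t=1.3000 (wall)
  → r_4 = 1.3000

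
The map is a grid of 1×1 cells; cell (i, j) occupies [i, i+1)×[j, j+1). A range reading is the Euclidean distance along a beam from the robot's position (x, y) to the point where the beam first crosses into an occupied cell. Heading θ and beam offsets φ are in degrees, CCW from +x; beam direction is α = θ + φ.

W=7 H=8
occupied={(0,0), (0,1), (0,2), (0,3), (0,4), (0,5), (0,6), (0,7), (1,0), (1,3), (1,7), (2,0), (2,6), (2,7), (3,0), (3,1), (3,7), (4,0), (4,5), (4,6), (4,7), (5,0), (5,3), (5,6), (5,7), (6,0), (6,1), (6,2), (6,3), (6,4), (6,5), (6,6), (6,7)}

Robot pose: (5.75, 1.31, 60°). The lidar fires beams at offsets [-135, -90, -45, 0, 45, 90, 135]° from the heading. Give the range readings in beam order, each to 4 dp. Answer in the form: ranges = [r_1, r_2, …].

ranges = [0.3209, 0.2887, 0.2588, 0.5000, 1.7496, 4.3301, 1.1977]

beam 1: φ=-135°, α=285°
  direction (0.2588, -0.9659); cell (5,1); t to first gridline: x 0.9659, y 0.3209 (then +3.8637 / +1.0353)
    (5,0) via y @ 0.3209  # hit
  → r_1 = 0.3209
beam 2: φ=-90°, α=330°
  direction (0.8660, -0.5000); cell (5,1); t to first gridline: x 0.2887, y 0.6200 (then +1.1547 / +2.0000)
    (6,1) via x @ 0.2887  # hit
  → r_2 = 0.2887
beam 3: φ=-45°, α=15°
  direction (0.9659, 0.2588); cell (5,1); t to first gridline: x 0.2588, y 2.6660 (then +1.0353 / +3.8637)
    (6,1) via x @ 0.2588  # hit
  → r_3 = 0.2588
beam 4: φ=0°, α=60°
  direction (0.5000, 0.8660); cell (5,1); t to first gridline: x 0.5000, y 0.7967 (then +2.0000 / +1.1547)
    (6,1) via x @ 0.5000  # hit
  → r_4 = 0.5000
beam 5: φ=45°, α=105°
  direction (-0.2588, 0.9659); cell (5,1); t to first gridline: x 2.8978, y 0.7143 (then +3.8637 / +1.0353)
    (5,2) via y @ 0.7143
    (5,3) via y @ 1.7496  # hit
  → r_5 = 1.7496
beam 6: φ=90°, α=150°
  direction (-0.8660, 0.5000); cell (5,1); t to first gridline: x 0.8660, y 1.3800 (then +1.1547 / +2.0000)
    (4,1) via x @ 0.8660
    (4,2) via y @ 1.3800
    (3,2) via x @ 2.0207
    (2,2) via x @ 3.1754
    (2,3) via y @ 3.3800
    (1,3) via x @ 4.3301  # hit
  → r_6 = 4.3301
beam 7: φ=135°, α=195°
  direction (-0.9659, -0.2588); cell (5,1); t to first gridline: x 0.7765, y 1.1977 (then +1.0353 / +3.8637)
    (4,1) via x @ 0.7765
    (4,0) via y @ 1.1977  # hit
  → r_7 = 1.1977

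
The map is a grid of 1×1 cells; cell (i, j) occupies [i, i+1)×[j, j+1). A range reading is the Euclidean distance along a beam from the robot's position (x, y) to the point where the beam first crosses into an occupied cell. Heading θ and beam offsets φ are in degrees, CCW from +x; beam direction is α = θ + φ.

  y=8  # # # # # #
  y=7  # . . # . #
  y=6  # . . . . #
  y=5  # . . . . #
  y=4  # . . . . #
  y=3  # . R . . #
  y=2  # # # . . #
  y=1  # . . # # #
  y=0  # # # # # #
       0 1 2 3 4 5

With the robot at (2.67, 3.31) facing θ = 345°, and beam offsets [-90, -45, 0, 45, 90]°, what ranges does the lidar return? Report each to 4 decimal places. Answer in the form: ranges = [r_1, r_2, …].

ranges = [0.3209, 0.3580, 2.4122, 2.6905, 3.8202]

beam 1: φ=-90°, α=255°
  direction (-0.2588, -0.9659); cell (2,3); t to first gridline: x 2.5887, y 0.3209 (then +3.8637 / +1.0353)
    (2,2) via y @ 0.3209  # hit
  → r_1 = 0.3209
beam 2: φ=-45°, α=300°
  direction (0.5000, -0.8660); cell (2,3); t to first gridline: x 0.6600, y 0.3580 (then +2.0000 / +1.1547)
    (2,2) via y @ 0.3580  # hit
  → r_2 = 0.3580
beam 3: φ=0°, α=345°
  direction (0.9659, -0.2588); cell (2,3); t to first gridline: x 0.3416, y 1.1977 (then +1.0353 / +3.8637)
    (3,3) via x @ 0.3416
    (3,2) via y @ 1.1977
    (4,2) via x @ 1.3769
    (5,2) via x @ 2.4122  # hit
  → r_3 = 2.4122
beam 4: φ=45°, α=30°
  direction (0.8660, 0.5000); cell (2,3); t to first gridline: x 0.3811, y 1.3800 (then +1.1547 / +2.0000)
    (3,3) via x @ 0.3811
    (3,4) via y @ 1.3800
    (4,4) via x @ 1.5358
    (5,4) via x @ 2.6905  # hit
  → r_4 = 2.6905
beam 5: φ=90°, α=75°
  direction (0.2588, 0.9659); cell (2,3); t to first gridline: x 1.2750, y 0.7143 (then +3.8637 / +1.0353)
    (2,4) via y @ 0.7143
    (3,4) via x @ 1.2750
    (3,5) via y @ 1.7496
    (3,6) via y @ 2.7849
    (3,7) via y @ 3.8202  # hit
  → r_5 = 3.8202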